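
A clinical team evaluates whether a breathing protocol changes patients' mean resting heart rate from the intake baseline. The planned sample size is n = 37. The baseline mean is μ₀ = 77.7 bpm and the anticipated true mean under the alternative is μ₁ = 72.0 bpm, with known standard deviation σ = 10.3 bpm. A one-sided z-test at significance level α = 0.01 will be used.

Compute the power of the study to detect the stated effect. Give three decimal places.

Power ≈ 0.851

Standardized effect: d = |μ₁ − μ₀| / σ = |72.0 − 77.7| / 10.3 = 0.5534
Noncentrality parameter: δ = d·√n = 0.5534 × √37 = 3.3662
Critical value for a one-sided test at α = 0.01: z_α = 2.326.
Power = Φ(δ − 2.326) = Φ(1.040) = 0.8508.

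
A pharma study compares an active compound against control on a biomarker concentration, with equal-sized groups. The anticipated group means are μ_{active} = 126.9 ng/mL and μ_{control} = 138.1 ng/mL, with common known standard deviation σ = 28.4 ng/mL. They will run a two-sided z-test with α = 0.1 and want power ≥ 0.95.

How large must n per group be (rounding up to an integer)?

Standardized effect: d = |μ_{active} − μ_{control}| / σ = |126.9 − 138.1| / 28.4 = 0.3944
Set Φ(δ − 1.645) = 0.95; then δ − 1.645 = Φ⁻¹(0.95) = 1.645, giving δ = 3.290.
(For δ > 0 the lower-tail rejection region contributes negligibly to power, so the one-term inversion is standard.)
δ = d·√(n/2) ⇒ n = 2(δ/d)² = 2 × (3.290 / 0.3944)² = 139.17.
Round up to the next whole unit.

n = 140 per group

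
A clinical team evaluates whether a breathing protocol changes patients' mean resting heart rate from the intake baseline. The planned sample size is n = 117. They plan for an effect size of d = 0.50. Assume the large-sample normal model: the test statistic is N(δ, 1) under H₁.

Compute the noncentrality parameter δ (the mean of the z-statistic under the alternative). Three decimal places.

δ = d·√n = 0.50 × √117 = 5.4083

δ ≈ 5.408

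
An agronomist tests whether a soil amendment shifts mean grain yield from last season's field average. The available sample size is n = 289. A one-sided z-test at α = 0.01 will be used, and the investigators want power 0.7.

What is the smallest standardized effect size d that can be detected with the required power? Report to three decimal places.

Need Φ(δ − 2.326) = 0.7, so δ = 2.326 + 0.524 = 2.851.
δ = d·√n ⇒ d = δ/√n = 2.851/√289 = 0.1677.

d ≈ 0.168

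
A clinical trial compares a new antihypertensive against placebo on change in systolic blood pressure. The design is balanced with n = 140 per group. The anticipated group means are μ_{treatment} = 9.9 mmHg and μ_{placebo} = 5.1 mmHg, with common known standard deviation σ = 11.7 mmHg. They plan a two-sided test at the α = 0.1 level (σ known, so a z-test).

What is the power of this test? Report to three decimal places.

Power ≈ 0.963

Standardized effect: d = |μ_{treatment} − μ_{placebo}| / σ = |9.9 − 5.1| / 11.7 = 0.4103
Noncentrality parameter: δ = d·√(n/2) = 0.4103 × √(140/2) = 3.4325
Two-sided α = 0.1 → critical value z_{0.05} = 1.645.
Power = Φ(δ − 1.645) + Φ(−δ − 1.645) = Φ(1.788) + Φ(-5.077) = 0.9631 + 0.0000 = 0.9631.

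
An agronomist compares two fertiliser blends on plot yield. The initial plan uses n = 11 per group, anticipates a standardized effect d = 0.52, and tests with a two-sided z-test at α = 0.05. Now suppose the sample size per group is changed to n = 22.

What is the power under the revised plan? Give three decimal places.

Power ≈ 0.407

With n = 22 per group: δ = d·√(n/2) = 0.52 × √(22/2) = 1.7246. Critical value z_{0.025} = 1.960.
Revised power = Φ(δ − 1.960) + Φ(−δ − 1.960) = Φ(-0.235) + Φ(-3.685) = 0.4070 + 0.0001 = 0.4071.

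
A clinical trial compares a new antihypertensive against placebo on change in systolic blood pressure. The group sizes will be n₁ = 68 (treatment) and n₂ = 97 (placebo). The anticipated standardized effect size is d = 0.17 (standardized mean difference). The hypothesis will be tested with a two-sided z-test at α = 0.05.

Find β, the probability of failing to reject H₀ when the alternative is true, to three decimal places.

Noncentrality parameter: λ = d / √(1/n₁ + 1/n₂) = 0.17 / √(1/68 + 1/97) = 1.0748
Critical value for a two-sided test at α = 0.05: z_{α/2} = 1.960.
Power = Φ(λ − 1.960) + Φ(−λ − 1.960) = Φ(-0.885) + Φ(-3.035) = 0.1880 + 0.0012 = 0.1893.
Type II error: β = 1 − power = 1 − 0.1893 = 0.8107.

β ≈ 0.811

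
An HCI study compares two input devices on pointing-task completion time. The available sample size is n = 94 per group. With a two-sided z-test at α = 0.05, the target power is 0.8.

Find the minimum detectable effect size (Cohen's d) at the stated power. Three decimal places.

d ≈ 0.409

Required noncentrality: δ = z_{0.025} + z_{0.20} = 1.960 + 0.842 = 2.802.
(The second rejection-region term Φ(−δ − z_{α/2}) is negligible and dropped.)
δ = d·√(n/2) ⇒ d = δ/√(n/2) = 2.802/√(94/2) = 0.4087.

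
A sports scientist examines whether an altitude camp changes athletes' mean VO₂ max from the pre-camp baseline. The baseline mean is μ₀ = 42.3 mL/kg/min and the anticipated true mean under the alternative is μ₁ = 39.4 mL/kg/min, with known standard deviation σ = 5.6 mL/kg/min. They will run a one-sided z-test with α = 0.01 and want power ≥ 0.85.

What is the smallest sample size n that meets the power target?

n = 43

Standardized effect: d = |μ₁ − μ₀| / σ = |39.4 − 42.3| / 5.6 = 0.5179
Set Φ(δ − 2.326) = 0.85; then δ − 2.326 = Φ⁻¹(0.85) = 1.036, giving δ = 3.363.
δ = d·√n ⇒ n = (δ/d)² = (3.363 / 0.5179)² = 42.17.
Round up to the next whole unit.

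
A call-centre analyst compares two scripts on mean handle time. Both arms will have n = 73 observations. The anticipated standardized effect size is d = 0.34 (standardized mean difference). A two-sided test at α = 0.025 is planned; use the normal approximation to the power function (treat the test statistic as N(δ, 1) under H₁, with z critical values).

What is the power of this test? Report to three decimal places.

Power ≈ 0.426

Noncentrality parameter: δ = d·√(n/2) = 0.34 × √(73/2) = 2.0541
Two-sided α = 0.025 → critical value z_{0.0125} = 2.241.
Power = Φ(δ − 2.241) + Φ(−δ − 2.241) = Φ(-0.187) + Φ(-4.296) = 0.4257 + 0.0000 = 0.4257.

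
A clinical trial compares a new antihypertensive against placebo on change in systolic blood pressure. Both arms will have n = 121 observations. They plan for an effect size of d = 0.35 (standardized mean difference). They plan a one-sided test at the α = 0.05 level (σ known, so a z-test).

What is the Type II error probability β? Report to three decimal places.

β ≈ 0.141

Noncentrality parameter: δ = d·√(n/2) = 0.35 × √(121/2) = 2.7224
One-sided α = 0.05 → critical value z_{0.05} = 1.645.
Power = P(Z > 1.645 − δ) = Φ(1.078) = 0.8594.
Type II error: β = 1 − power = 1 − 0.8594 = 0.1406.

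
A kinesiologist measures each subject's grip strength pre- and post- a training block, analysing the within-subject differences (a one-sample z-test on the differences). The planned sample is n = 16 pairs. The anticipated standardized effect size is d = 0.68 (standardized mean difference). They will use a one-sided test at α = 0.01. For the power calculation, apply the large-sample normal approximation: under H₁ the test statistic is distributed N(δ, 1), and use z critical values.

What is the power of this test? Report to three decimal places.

Noncentrality parameter: δ = d·√n = 0.68 × √16 = 2.7200
One-sided α = 0.01 → critical value z_{0.01} = 2.326.
Power = Φ(δ − 2.326) = Φ(0.394) = 0.6531.

Power ≈ 0.653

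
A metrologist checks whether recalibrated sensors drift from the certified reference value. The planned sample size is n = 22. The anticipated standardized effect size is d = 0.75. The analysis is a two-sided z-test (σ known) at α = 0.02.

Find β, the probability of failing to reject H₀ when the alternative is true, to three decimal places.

Noncentrality parameter: δ = d·√n = 0.75 × √22 = 3.5178
Critical value for a two-sided test at α = 0.02: z_{α/2} = 2.326.
Power = Φ(δ − 2.326) + Φ(−δ − 2.326) = Φ(1.191) + Φ(-5.844) = 0.8833 + 0.0000 = 0.8833.
Type II error: β = 1 − power = 1 − 0.8833 = 0.1167.

β ≈ 0.117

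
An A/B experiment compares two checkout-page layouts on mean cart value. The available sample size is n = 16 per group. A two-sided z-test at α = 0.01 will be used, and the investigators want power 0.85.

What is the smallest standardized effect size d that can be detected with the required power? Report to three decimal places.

d ≈ 1.277

Need Φ(δ − 2.576) = 0.85, so δ = 2.576 + 1.036 = 3.612.
(Lower-tail contribution to power is negligible for δ > 0.)
δ = d·√(n/2) ⇒ d = δ/√(n/2) = 3.612/√(16/2) = 1.2771.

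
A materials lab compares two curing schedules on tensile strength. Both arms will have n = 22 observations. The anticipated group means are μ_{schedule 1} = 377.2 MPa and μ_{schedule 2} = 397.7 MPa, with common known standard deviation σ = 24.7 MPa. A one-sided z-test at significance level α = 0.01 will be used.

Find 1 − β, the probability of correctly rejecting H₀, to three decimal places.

Power ≈ 0.665

Standardized effect: d = |μ_{schedule 1} − μ_{schedule 2}| / σ = |377.2 − 397.7| / 24.7 = 0.8300
Noncentrality parameter: δ = d·√(n/2) = 0.8300 × √(22/2) = 2.7527
One-sided α = 0.01 → critical value z_{0.01} = 2.326.
Power = P(Z > 2.326 − δ) = Φ(0.426) = 0.6651.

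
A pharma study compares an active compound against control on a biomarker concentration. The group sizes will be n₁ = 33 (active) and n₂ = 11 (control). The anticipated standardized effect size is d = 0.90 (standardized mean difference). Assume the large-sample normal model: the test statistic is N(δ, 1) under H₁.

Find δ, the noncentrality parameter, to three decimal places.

δ ≈ 2.585

δ = d / √(1/n₁ + 1/n₂) = 0.90 / √(1/33 + 1/11) = 2.5851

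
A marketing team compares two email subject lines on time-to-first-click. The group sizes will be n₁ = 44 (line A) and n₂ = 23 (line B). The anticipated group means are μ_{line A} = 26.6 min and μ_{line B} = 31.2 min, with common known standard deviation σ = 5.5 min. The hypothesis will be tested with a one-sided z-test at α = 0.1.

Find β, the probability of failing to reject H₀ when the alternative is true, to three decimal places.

β ≈ 0.024

Standardized effect: d = |μ_{line A} − μ_{line B}| / σ = |26.6 − 31.2| / 5.5 = 0.8364
Noncentrality parameter: λ = d / √(1/n₁ + 1/n₂) = 0.8364 / √(1/44 + 1/23) = 3.2505
One-sided α = 0.1 → critical value z_{0.1} = 1.282.
Power = P(Z > 1.282 − λ) = Φ(1.969) = 0.9755.
Type II error: β = 1 − power = 1 − 0.9755 = 0.0245.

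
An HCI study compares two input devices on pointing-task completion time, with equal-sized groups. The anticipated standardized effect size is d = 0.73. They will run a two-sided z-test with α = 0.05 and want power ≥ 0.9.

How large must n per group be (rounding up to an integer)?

Set Φ(δ − 1.960) = 0.9; then δ − 1.960 = Φ⁻¹(0.9) = 1.282, giving δ = 3.242.
(Ignoring the negligible lower-tail rejection probability gives the usual closed-form inversion.)
δ = d·√(n/2) ⇒ n = 2(δ/d)² = 2 × (3.242 / 0.73)² = 39.43.
Round up to the next whole unit.

n = 40 per group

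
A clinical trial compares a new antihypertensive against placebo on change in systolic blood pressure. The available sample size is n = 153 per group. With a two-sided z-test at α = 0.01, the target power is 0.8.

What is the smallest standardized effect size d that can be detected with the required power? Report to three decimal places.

d ≈ 0.391

Required noncentrality: δ = z_{0.005} + z_{0.20} = 2.576 + 0.842 = 3.417.
(Lower-tail contribution to power is negligible for δ > 0.)
δ = d·√(n/2) ⇒ d = δ/√(n/2) = 3.417/√(153/2) = 0.3907.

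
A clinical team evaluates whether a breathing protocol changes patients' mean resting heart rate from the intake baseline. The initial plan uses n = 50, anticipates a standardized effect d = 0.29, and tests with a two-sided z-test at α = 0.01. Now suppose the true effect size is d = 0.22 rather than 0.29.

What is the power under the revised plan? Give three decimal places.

Power ≈ 0.154

With d = 0.22: δ = d·√n = 0.22 × √50 = 1.5556. Critical value z_{0.005} = 2.576.
Revised power = Φ(δ − 2.576) + Φ(−δ − 2.576) = Φ(-1.020) + Φ(-4.131) = 0.1538 + 0.0000 = 0.1538.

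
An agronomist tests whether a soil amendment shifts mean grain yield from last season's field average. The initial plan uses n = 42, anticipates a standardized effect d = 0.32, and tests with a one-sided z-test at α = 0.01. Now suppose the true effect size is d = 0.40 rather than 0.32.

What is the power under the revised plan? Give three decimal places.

Power ≈ 0.605

With d = 0.40: δ = d·√n = 0.40 × √42 = 2.5923. Critical value z_{0.01} = 2.326.
Revised power = Φ(δ − 2.326) = Φ(0.266) = 0.6049.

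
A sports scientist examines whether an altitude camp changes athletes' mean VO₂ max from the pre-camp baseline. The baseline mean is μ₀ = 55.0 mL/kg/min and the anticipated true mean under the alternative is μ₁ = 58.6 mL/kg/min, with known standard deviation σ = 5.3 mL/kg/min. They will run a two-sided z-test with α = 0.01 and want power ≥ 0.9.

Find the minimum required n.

n = 33

Standardized effect: d = |μ₁ − μ₀| / σ = |58.6 − 55.0| / 5.3 = 0.6792
Set Φ(δ − 2.576) = 0.9; then δ − 2.576 = Φ⁻¹(0.9) = 1.282, giving δ = 3.857.
(Ignoring the negligible lower-tail rejection probability gives the usual closed-form inversion.)
δ = d·√n ⇒ n = (δ/d)² = (3.857 / 0.6792)² = 32.25.
Round up to the next whole unit.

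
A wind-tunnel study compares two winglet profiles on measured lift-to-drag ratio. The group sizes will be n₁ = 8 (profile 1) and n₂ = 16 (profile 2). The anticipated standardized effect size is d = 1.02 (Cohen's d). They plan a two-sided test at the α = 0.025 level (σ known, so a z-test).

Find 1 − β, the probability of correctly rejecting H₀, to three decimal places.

Power ≈ 0.545

Noncentrality parameter: δ = d / √(1/n₁ + 1/n₂) = 1.02 / √(1/8 + 1/16) = 2.3556
Two-sided α = 0.025 → critical value z_{0.0125} = 2.241.
Power = Φ(δ − 2.241) + Φ(−δ − 2.241) = Φ(0.114) + Φ(-4.597) = 0.5455 + 0.0000 = 0.5455.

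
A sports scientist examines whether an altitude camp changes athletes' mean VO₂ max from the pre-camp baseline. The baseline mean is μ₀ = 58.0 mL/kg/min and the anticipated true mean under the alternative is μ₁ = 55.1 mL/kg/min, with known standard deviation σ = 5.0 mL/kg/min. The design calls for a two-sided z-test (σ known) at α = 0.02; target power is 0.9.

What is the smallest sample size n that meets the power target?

Standardized effect: d = |μ₁ − μ₀| / σ = |55.1 − 58.0| / 5.0 = 0.5800
For power 0.9 need Φ(δ − z_{0.01}) = 0.9, so δ = z_{0.01} + z_{0.10} = 2.326 + 1.282 = 3.608.
(For δ > 0 the lower-tail rejection region contributes negligibly to power, so the one-term inversion is standard.)
δ = d·√n ⇒ n = (δ/d)² = (3.608 / 0.5800)² = 38.69.
Rounding up, n = 39.

n = 39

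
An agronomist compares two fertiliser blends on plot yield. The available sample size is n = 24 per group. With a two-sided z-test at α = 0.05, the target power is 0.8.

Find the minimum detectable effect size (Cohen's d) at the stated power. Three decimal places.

d ≈ 0.809

Required noncentrality: δ = z_{0.025} + z_{0.20} = 1.960 + 0.842 = 2.802.
(The second rejection-region term Φ(−δ − z_{α/2}) is negligible and dropped.)
δ = d·√(n/2) ⇒ d = δ/√(n/2) = 2.802/√(24/2) = 0.8087.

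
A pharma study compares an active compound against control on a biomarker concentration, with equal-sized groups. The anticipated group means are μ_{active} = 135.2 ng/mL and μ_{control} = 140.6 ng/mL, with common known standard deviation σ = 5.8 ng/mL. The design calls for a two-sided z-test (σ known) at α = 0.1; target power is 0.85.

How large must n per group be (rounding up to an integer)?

Standardized effect: d = |μ_{active} − μ_{control}| / σ = |135.2 − 140.6| / 5.8 = 0.9310
For power 0.85 need Φ(δ − z_{0.05}) = 0.85, so δ = z_{0.05} + z_{0.15} = 1.645 + 1.036 = 2.681.
(Ignoring the negligible lower-tail rejection probability gives the usual closed-form inversion.)
δ = d·√(n/2) ⇒ n = 2(δ/d)² = 2 × (2.681 / 0.9310)² = 16.59.
Rounding up, n = 17 per group.

n = 17 per group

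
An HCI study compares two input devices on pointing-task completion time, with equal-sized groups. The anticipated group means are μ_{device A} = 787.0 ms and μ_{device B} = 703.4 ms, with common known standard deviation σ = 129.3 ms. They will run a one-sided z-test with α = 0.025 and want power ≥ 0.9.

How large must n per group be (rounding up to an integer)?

Standardized effect: d = |μ_{device A} − μ_{device B}| / σ = |787.0 − 703.4| / 129.3 = 0.6466
For power 0.9 need Φ(δ − z_{0.025}) = 0.9, so δ = z_{0.025} + z_{0.10} = 1.960 + 1.282 = 3.242.
δ = d·√(n/2) ⇒ n = 2(δ/d)² = 2 × (3.242 / 0.6466)² = 50.27.
Rounding up, n = 51 per group.

n = 51 per group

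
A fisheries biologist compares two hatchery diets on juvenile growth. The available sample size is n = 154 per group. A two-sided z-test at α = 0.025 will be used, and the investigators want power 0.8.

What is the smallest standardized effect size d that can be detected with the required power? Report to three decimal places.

d ≈ 0.351

Need Φ(δ − 2.241) = 0.8, so δ = 2.241 + 0.842 = 3.083.
(Lower-tail contribution to power is negligible for δ > 0.)
δ = d·√(n/2) ⇒ d = δ/√(n/2) = 3.083/√(154/2) = 0.3513.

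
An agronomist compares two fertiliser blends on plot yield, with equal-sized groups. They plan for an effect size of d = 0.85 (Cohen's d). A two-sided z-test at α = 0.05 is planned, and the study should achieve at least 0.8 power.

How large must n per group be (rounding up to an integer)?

n = 22 per group

For power 0.8 need Φ(δ − z_{0.025}) = 0.8, so δ = z_{0.025} + z_{0.20} = 1.960 + 0.842 = 2.802.
(Ignoring the negligible lower-tail rejection probability gives the usual closed-form inversion.)
δ = d·√(n/2) ⇒ n = 2(δ/d)² = 2 × (2.802 / 0.85)² = 21.73.
Round up to the next whole unit.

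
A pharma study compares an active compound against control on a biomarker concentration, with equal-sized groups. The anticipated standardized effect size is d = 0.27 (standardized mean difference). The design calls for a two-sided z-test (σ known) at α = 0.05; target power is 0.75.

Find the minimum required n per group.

Set Φ(δ − 1.960) = 0.75; then δ − 1.960 = Φ⁻¹(0.75) = 0.674, giving δ = 2.634.
(Ignoring the negligible lower-tail rejection probability gives the usual closed-form inversion.)
δ = d·√(n/2) ⇒ n = 2(δ/d)² = 2 × (2.634 / 0.27)² = 190.41.
Rounding up, n = 191 per group.

n = 191 per group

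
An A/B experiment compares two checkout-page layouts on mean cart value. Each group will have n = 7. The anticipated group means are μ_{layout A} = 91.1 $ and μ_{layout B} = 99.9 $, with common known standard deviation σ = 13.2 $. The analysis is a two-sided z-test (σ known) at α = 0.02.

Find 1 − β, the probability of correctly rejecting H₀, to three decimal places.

Standardized effect: d = |μ_{layout A} − μ_{layout B}| / σ = |91.1 − 99.9| / 13.2 = 0.6667
Noncentrality parameter: λ = d·√(n/2) = 0.6667 × √(7/2) = 1.2472
Two-sided α = 0.02 → critical value z_{0.01} = 2.326.
Power = Φ(λ − 2.326) + Φ(−λ − 2.326) = Φ(-1.079) + Φ(-3.574) = 0.1403 + 0.0002 = 0.1404.

Power ≈ 0.140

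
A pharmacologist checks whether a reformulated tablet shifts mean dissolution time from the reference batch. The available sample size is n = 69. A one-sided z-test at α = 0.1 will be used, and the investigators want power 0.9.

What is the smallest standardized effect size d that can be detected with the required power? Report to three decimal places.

d ≈ 0.309

Need Φ(δ − 1.282) = 0.9, so δ = 1.282 + 1.282 = 2.563.
δ = d·√n ⇒ d = δ/√n = 2.563/√69 = 0.3086.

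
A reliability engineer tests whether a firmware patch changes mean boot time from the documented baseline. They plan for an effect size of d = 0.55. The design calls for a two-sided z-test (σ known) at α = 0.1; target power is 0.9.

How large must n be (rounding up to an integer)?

Set Φ(δ − 1.645) = 0.9; then δ − 1.645 = Φ⁻¹(0.9) = 1.282, giving δ = 2.926.
(For δ > 0 the lower-tail rejection region contributes negligibly to power, so the one-term inversion is standard.)
δ = d·√n ⇒ n = (δ/d)² = (2.926 / 0.55)² = 28.31.
Round up to the next whole unit.

n = 29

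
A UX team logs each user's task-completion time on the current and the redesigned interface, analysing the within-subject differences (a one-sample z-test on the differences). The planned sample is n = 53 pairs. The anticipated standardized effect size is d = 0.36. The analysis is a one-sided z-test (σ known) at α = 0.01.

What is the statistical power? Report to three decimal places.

Noncentrality parameter: δ = d·√n = 0.36 × √53 = 2.6208
One-sided α = 0.01 → critical value z_{0.01} = 2.326.
Power = P(Z > 2.326 − δ) = Φ(0.294) = 0.6158.

Power ≈ 0.616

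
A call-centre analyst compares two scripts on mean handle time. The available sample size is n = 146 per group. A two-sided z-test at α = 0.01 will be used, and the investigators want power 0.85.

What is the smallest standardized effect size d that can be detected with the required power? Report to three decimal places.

Need Φ(δ − 2.576) = 0.85, so δ = 2.576 + 1.036 = 3.612.
(The second rejection-region term Φ(−δ − z_{α/2}) is negligible and dropped.)
δ = d·√(n/2) ⇒ d = δ/√(n/2) = 3.612/√(146/2) = 0.4228.

d ≈ 0.423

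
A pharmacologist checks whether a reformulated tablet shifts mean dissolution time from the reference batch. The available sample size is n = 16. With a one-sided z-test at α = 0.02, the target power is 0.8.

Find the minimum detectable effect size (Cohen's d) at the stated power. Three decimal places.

d ≈ 0.724

Required noncentrality: δ = z_{0.02} + z_{0.20} = 2.054 + 0.842 = 2.895.
δ = d·√n ⇒ d = δ/√n = 2.895/√16 = 0.7238.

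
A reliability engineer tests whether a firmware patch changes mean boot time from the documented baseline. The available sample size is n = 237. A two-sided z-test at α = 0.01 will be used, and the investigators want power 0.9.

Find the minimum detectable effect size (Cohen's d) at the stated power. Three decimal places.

Required noncentrality: δ = z_{0.005} + z_{0.10} = 2.576 + 1.282 = 3.857.
(The second rejection-region term Φ(−δ − z_{α/2}) is negligible and dropped.)
δ = d·√n ⇒ d = δ/√n = 3.857/√237 = 0.2506.

d ≈ 0.251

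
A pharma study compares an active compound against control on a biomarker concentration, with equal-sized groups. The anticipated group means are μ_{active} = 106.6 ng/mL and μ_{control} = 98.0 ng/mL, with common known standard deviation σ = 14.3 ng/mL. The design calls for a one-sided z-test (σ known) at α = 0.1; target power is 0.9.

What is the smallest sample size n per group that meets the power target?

n = 37 per group

Standardized effect: d = |μ_{active} − μ_{control}| / σ = |106.6 − 98.0| / 14.3 = 0.6014
For power 0.9 need Φ(δ − z_{0.1}) = 0.9, so δ = z_{0.1} + z_{0.10} = 1.282 + 1.282 = 2.563.
δ = d·√(n/2) ⇒ n = 2(δ/d)² = 2 × (2.563 / 0.6014)² = 36.33.
Rounding up, n = 37 per group.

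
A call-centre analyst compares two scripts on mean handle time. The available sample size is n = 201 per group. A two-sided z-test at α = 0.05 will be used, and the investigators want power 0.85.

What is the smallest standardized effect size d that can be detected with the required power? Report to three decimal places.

Need Φ(δ − 1.960) = 0.85, so δ = 1.960 + 1.036 = 2.996.
(Lower-tail contribution to power is negligible for δ > 0.)
δ = d·√(n/2) ⇒ d = δ/√(n/2) = 2.996/√(201/2) = 0.2989.

d ≈ 0.299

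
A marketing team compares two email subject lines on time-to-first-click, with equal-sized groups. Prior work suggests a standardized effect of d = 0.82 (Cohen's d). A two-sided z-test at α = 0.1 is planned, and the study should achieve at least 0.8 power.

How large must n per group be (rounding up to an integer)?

For power 0.8 need Φ(δ − z_{0.05}) = 0.8, so δ = z_{0.05} + z_{0.20} = 1.645 + 0.842 = 2.486.
(For δ > 0 the lower-tail rejection region contributes negligibly to power, so the one-term inversion is standard.)
δ = d·√(n/2) ⇒ n = 2(δ/d)² = 2 × (2.486 / 0.82)² = 18.39.
Rounding up, n = 19 per group.

n = 19 per group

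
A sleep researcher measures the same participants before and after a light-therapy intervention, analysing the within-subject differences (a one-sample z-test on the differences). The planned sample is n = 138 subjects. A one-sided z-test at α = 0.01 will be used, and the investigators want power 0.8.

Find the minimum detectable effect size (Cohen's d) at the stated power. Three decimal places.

d ≈ 0.270

Need Φ(δ − 2.326) = 0.8, so δ = 2.326 + 0.842 = 3.168.
δ = d·√n ⇒ d = δ/√n = 3.168/√138 = 0.2697.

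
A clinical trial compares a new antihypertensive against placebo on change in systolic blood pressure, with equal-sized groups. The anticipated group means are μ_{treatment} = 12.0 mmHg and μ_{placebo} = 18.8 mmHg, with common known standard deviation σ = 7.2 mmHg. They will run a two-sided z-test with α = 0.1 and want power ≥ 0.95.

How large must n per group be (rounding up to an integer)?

Standardized effect: d = |μ_{treatment} − μ_{placebo}| / σ = |12.0 − 18.8| / 7.2 = 0.9444
Set Φ(δ − 1.645) = 0.95; then δ − 1.645 = Φ⁻¹(0.95) = 1.645, giving δ = 3.290.
(The Φ(−δ − z_{α/2}) term is vanishingly small for δ > 0 and is dropped in the standard sample-size formula.)
δ = d·√(n/2) ⇒ n = 2(δ/d)² = 2 × (3.290 / 0.9444)² = 24.27.
Round up to the next whole unit.

n = 25 per group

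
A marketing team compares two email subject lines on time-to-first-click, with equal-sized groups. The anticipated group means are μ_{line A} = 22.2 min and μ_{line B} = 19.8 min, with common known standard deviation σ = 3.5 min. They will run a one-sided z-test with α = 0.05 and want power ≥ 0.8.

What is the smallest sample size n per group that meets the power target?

n = 27 per group

Standardized effect: d = |μ_{line A} − μ_{line B}| / σ = |22.2 − 19.8| / 3.5 = 0.6857
Set Φ(δ − 1.645) = 0.8; then δ − 1.645 = Φ⁻¹(0.8) = 0.842, giving δ = 2.486.
δ = d·√(n/2) ⇒ n = 2(δ/d)² = 2 × (2.486 / 0.6857)² = 26.30.
Rounding up, n = 27 per group.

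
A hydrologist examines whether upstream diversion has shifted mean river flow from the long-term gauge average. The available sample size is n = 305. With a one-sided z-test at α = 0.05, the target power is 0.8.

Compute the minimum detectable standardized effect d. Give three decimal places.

Need Φ(δ − 1.645) = 0.8, so δ = 1.645 + 0.842 = 2.486.
δ = d·√n ⇒ d = δ/√n = 2.486/√305 = 0.1424.

d ≈ 0.142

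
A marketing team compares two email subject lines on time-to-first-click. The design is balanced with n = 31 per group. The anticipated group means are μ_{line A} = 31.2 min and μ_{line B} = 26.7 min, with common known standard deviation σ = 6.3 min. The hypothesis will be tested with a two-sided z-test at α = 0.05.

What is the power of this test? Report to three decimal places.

Power ≈ 0.803

Standardized effect: d = |μ_{line A} − μ_{line B}| / σ = |31.2 − 26.7| / 6.3 = 0.7143
Noncentrality parameter: δ = d·√(n/2) = 0.7143 × √(31/2) = 2.8121
Two-sided α = 0.05 → critical value z_{0.025} = 1.960.
Power = Φ(δ − 1.960) + Φ(−δ − 1.960) = Φ(0.852) + Φ(-4.772) = 0.8029 + 0.0000 = 0.8029.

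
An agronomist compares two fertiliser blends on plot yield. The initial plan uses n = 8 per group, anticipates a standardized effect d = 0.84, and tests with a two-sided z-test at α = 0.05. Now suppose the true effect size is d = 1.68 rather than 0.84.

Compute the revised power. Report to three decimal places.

With d = 1.68: δ = d·√(n/2) = 1.68 × √(8/2) = 3.3600. Critical value z_{0.025} = 1.960.
Revised power = Φ(δ − 1.960) + Φ(−δ − 1.960) = Φ(1.400) + Φ(-5.320) = 0.9192 + 0.0000 = 0.9192.

Power ≈ 0.919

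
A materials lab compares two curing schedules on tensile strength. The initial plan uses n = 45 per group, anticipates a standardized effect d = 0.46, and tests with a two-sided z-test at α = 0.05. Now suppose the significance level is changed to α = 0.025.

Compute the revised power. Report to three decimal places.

δ = d·√(n/2) = 0.46 × √(45/2) = 2.1820 (unchanged). New critical value: z_{0.0125} = 2.241.
Revised power = Φ(δ − 2.241) + Φ(−δ − 2.241) = Φ(-0.059) + Φ(-4.423) = 0.4763 + 0.0000 = 0.4763.

Power ≈ 0.476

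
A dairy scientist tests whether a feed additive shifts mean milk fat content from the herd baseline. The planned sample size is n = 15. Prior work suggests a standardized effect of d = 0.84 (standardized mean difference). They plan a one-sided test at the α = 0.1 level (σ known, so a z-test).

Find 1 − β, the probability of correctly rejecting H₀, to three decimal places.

Noncentrality parameter: δ = d·√n = 0.84 × √15 = 3.2533
Critical value for a one-sided test at α = 0.1: z_α = 1.282.
Power = Φ(δ − 1.282) = Φ(1.972) = 0.9757.

Power ≈ 0.976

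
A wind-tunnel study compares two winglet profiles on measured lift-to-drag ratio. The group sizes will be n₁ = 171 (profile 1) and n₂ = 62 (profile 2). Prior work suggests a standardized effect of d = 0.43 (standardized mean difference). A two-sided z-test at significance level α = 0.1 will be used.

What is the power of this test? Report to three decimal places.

Noncentrality parameter: δ = d / √(1/n₁ + 1/n₂) = 0.43 / √(1/171 + 1/62) = 2.9006
Critical value for a two-sided test at α = 0.1: z_{α/2} = 1.645.
Power = Φ(δ − 1.645) + Φ(−δ − 1.645) = Φ(1.256) + Φ(-4.545) = 0.8954 + 0.0000 = 0.8954.

Power ≈ 0.895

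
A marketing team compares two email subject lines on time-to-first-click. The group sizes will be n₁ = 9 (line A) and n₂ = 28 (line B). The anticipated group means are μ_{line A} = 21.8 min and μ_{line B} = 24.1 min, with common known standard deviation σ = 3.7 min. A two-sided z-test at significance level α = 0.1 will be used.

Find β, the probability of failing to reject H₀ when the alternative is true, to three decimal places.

β ≈ 0.508

Standardized effect: d = |μ_{line A} − μ_{line B}| / σ = |21.8 − 24.1| / 3.7 = 0.6216
Noncentrality parameter: δ = d / √(1/n₁ + 1/n₂) = 0.6216 / √(1/9 + 1/28) = 1.6223
Critical value for a two-sided test at α = 0.1: z_{α/2} = 1.645.
Power = Φ(δ − 1.645) + Φ(−δ − 1.645) = Φ(-0.023) + Φ(-3.267) = 0.4910 + 0.0005 = 0.4915.
Type II error: β = 1 − power = 1 − 0.4915 = 0.5085.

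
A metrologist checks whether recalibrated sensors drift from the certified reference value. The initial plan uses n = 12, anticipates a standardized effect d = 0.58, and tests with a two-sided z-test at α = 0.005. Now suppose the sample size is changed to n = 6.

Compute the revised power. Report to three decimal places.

Power ≈ 0.083

With n = 6: δ = d·√n = 0.58 × √6 = 1.4207. Critical value z_{0.0025} = 2.807.
Revised power = Φ(δ − 2.807) + Φ(−δ − 2.807) = Φ(-1.386) + Φ(-4.228) = 0.0828 + 0.0000 = 0.0828.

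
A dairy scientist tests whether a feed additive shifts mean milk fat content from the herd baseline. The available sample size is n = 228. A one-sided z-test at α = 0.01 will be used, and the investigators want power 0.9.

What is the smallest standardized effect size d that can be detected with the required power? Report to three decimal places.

d ≈ 0.239

Need Φ(δ − 2.326) = 0.9, so δ = 2.326 + 1.282 = 3.608.
δ = d·√n ⇒ d = δ/√n = 3.608/√228 = 0.2389.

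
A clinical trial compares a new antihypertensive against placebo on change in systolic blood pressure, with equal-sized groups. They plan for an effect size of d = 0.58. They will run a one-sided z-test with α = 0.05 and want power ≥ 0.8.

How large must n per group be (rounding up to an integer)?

n = 37 per group

Set Φ(δ − 1.645) = 0.8; then δ − 1.645 = Φ⁻¹(0.8) = 0.842, giving δ = 2.486.
δ = d·√(n/2) ⇒ n = 2(δ/d)² = 2 × (2.486 / 0.58)² = 36.76.
Rounding up, n = 37 per group.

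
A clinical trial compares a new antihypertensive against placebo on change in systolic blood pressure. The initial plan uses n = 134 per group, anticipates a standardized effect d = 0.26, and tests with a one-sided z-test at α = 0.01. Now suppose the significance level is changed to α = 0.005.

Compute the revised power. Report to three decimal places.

δ = d·√(n/2) = 0.26 × √(134/2) = 2.1282 (unchanged). New critical value: z_{0.005} = 2.576.
Revised power = P(Z > 2.576 − δ) = Φ(-0.448) = 0.3272.

Power ≈ 0.327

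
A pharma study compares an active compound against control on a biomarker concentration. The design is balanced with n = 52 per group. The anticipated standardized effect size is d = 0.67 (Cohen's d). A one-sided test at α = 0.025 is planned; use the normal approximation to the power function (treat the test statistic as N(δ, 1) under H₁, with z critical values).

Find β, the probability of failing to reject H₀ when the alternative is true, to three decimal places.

Noncentrality parameter: λ = d·√(n/2) = 0.67 × √(52/2) = 3.4163
Critical value for a one-sided test at α = 0.025: z_α = 1.960.
Power = Φ(λ − 1.960) = Φ(1.456) = 0.9274.
Type II error: β = 1 − power = 1 − 0.9274 = 0.0726.

β ≈ 0.073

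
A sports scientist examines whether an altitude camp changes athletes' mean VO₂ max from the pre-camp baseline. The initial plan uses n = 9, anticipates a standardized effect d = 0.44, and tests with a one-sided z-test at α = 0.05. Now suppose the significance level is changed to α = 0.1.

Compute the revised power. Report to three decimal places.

δ = d·√n = 0.44 × √9 = 1.3200 (unchanged). New critical value: z_{0.1} = 1.282.
Revised power = P(Z > 1.282 − δ) = Φ(0.038) = 0.5153.

Power ≈ 0.515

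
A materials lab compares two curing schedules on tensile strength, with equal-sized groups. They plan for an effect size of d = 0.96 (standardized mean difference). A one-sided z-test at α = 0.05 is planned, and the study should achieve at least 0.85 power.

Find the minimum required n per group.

For power 0.85 need Φ(δ − z_{0.05}) = 0.85, so δ = z_{0.05} + z_{0.15} = 1.645 + 1.036 = 2.681.
δ = d·√(n/2) ⇒ n = 2(δ/d)² = 2 × (2.681 / 0.96)² = 15.60.
Round up to the next whole unit.

n = 16 per group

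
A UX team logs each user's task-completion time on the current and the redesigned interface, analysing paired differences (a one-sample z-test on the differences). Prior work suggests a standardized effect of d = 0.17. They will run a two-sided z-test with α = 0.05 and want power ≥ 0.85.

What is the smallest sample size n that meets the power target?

n = 311

Set Φ(δ − 1.960) = 0.85; then δ − 1.960 = Φ⁻¹(0.85) = 1.036, giving δ = 2.996.
(Ignoring the negligible lower-tail rejection probability gives the usual closed-form inversion.)
δ = d·√n ⇒ n = (δ/d)² = (2.996 / 0.17)² = 310.67.
Round up to the next whole unit.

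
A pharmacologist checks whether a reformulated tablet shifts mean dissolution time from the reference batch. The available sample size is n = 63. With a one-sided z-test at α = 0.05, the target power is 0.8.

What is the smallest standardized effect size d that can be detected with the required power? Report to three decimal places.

Required noncentrality: δ = z_{0.05} + z_{0.20} = 1.645 + 0.842 = 2.486.
δ = d·√n ⇒ d = δ/√n = 2.486/√63 = 0.3133.

d ≈ 0.313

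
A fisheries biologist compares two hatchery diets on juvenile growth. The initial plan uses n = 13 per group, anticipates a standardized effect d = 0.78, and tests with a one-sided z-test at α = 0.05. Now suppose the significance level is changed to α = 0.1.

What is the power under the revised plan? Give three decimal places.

Power ≈ 0.760

δ = d·√(n/2) = 0.78 × √(13/2) = 1.9886 (unchanged). New critical value: z_{0.1} = 1.282.
Revised power = P(Z > 1.282 − δ) = Φ(0.707) = 0.7602.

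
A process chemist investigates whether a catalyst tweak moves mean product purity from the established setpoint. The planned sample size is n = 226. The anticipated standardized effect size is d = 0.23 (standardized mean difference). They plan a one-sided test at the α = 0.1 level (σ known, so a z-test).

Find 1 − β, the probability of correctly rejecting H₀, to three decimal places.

Power ≈ 0.985

Noncentrality parameter: δ = d·√n = 0.23 × √226 = 3.4577
Critical value for a one-sided test at α = 0.1: z_α = 1.282.
Power = P(Z > 1.282 − δ) = Φ(2.176) = 0.9852.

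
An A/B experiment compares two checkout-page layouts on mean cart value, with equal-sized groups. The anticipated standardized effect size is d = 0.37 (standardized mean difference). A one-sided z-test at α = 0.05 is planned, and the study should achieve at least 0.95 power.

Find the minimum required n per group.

n = 159 per group

For power 0.95 need Φ(δ − z_{0.05}) = 0.95, so δ = z_{0.05} + z_{0.05} = 1.645 + 1.645 = 3.290.
δ = d·√(n/2) ⇒ n = 2(δ/d)² = 2 × (3.290 / 0.37)² = 158.10.
Round up to the next whole unit.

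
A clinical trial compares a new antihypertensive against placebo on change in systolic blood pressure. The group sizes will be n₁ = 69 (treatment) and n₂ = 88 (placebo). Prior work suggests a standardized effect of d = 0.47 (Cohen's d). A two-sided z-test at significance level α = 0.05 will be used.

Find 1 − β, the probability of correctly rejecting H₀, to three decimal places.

Power ≈ 0.832

Noncentrality parameter: δ = d / √(1/n₁ + 1/n₂) = 0.47 / √(1/69 + 1/88) = 2.9229
Two-sided α = 0.05 → critical value z_{0.025} = 1.960.
Power = Φ(δ − 1.960) + Φ(−δ − 1.960) = Φ(0.963) + Φ(-4.883) = 0.8322 + 0.0000 = 0.8322.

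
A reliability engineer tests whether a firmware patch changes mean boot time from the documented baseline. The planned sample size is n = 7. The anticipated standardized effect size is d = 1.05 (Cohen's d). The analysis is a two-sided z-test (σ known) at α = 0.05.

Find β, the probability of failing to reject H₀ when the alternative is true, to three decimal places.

Noncentrality parameter: δ = d·√n = 1.05 × √7 = 2.7780
Two-sided α = 0.05 → critical value z_{0.025} = 1.960.
Power = Φ(δ − 1.960) + Φ(−δ − 1.960) = Φ(0.818) + Φ(-4.738) = 0.7933 + 0.0000 = 0.7933.
Type II error: β = 1 − power = 1 − 0.7933 = 0.2067.

β ≈ 0.207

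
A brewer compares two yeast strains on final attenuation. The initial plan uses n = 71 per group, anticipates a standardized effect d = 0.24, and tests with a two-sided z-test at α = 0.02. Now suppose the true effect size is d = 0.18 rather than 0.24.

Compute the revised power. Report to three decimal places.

Power ≈ 0.105

With d = 0.18: δ = d·√(n/2) = 0.18 × √(71/2) = 1.0725. Critical value z_{0.01} = 2.326.
Revised power = Φ(δ − 2.326) + Φ(−δ − 2.326) = Φ(-1.254) + Φ(-3.399) = 0.1049 + 0.0003 = 0.1053.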